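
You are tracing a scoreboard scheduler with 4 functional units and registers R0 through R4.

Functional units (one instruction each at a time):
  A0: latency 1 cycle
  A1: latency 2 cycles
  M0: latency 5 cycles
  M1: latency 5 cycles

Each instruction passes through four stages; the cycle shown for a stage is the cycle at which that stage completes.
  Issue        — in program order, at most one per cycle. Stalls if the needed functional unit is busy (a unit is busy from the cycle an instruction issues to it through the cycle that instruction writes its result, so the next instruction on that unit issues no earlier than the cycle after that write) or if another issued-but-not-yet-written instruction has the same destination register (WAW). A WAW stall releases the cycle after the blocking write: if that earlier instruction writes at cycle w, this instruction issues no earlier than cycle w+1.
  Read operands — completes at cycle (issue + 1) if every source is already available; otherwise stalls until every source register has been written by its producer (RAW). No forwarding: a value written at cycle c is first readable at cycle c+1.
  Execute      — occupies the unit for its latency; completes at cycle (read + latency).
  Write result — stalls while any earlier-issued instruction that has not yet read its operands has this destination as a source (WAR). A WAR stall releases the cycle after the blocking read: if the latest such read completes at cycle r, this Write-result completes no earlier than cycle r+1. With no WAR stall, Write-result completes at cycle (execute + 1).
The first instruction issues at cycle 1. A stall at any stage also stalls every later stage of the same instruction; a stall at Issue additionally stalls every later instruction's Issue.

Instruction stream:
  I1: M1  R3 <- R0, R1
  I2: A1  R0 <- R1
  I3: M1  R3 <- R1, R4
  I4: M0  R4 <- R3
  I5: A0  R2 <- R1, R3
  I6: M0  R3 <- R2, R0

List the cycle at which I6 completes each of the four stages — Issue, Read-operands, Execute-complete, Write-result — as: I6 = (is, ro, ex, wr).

I6 = (24, 25, 30, 31)

[I1] 1/2/7/8
[I2] 2/3/5/6
[I3] 9/10/15/16  (struct: M1 busy until I1 writes@8)
[I4] 10/17/22/23  (RAW R3: wait I3 write@16)
[I5] 11/17/18/19  (RAW R3: wait I3 write@16)
[I6] 24/25/30/31  (struct: M0 busy until I4 writes@23)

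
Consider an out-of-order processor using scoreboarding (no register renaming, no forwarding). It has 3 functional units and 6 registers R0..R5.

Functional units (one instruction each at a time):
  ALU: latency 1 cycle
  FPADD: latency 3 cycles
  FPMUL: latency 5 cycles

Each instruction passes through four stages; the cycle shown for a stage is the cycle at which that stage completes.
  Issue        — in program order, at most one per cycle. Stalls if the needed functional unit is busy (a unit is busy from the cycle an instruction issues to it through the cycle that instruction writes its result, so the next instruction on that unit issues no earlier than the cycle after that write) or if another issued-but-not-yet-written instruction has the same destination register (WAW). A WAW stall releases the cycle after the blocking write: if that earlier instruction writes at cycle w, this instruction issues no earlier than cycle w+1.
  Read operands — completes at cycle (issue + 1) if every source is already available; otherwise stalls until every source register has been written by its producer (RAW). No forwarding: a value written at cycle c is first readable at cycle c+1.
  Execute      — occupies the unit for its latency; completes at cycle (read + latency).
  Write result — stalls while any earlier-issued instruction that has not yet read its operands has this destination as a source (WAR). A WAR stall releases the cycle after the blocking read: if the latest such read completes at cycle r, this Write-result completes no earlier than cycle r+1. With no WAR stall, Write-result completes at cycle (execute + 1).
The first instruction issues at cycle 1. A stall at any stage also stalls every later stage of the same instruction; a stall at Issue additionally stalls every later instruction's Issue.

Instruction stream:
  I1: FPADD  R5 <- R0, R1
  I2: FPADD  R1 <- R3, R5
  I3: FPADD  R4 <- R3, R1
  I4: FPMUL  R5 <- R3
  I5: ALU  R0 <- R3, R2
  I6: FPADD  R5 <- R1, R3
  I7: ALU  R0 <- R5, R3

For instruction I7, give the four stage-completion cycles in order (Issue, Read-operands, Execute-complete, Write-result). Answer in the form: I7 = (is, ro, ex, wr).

c1: I1 dispatched to FPADD
c2: I1 operands ready
c5: I1 complete
c6: R5←I1
c7: I2 dispatched to FPADD
c8: I2 operands ready
c11: I2 complete
c12: R1←I2
c13: I3 dispatched to FPADD
c14: I3 operands ready · I4 dispatched to FPMUL
c15: I4 operands ready · I5 dispatched to ALU
c16: I5 operands ready
c17: I3 complete · I5 complete
c18: R4←I3 · R0←I5
c20: I4 complete
c21: R5←I4
c22: I6 dispatched to FPADD
c23: I6 operands ready · I7 dispatched to ALU
c26: I6 complete
c27: R5←I6
c28: I7 operands ready
c29: I7 complete
c30: R0←I7

I7 = (23, 28, 29, 30)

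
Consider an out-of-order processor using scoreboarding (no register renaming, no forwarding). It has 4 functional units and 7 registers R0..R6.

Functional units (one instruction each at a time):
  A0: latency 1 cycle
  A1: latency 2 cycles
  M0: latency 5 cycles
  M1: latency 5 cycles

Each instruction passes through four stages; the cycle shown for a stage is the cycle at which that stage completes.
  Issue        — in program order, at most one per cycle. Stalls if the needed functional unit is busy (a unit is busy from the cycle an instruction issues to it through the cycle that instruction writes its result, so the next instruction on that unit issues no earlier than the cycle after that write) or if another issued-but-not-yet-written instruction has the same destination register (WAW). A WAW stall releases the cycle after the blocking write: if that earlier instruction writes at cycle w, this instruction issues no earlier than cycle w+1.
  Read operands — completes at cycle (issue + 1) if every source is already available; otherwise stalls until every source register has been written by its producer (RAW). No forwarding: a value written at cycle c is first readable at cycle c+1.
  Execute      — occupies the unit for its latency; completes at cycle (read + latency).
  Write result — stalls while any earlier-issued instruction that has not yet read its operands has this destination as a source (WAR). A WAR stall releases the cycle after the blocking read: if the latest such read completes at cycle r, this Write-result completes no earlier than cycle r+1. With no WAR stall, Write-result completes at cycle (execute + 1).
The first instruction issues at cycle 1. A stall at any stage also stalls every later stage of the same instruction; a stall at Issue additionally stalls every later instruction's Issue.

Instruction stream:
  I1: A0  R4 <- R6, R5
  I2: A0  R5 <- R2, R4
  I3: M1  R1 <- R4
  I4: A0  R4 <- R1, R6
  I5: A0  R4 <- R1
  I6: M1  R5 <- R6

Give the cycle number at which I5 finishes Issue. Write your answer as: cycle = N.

1) issue 1, read 2, done 3, write 4
2) issue 5, read 6, done 7, write 8  <struct: A0 busy until I1 writes@4>
3) issue 6, read 7, done 12, write 13
4) issue 9, read 14, done 15, write 16  <struct: A0 busy until I2 writes@8 / RAW R1: wait I3 write@13>
5) issue 17, read 18, done 19, write 20  <struct: A0 busy until I4 writes@16>
6) issue 18, read 19, done 24, write 25

cycle = 17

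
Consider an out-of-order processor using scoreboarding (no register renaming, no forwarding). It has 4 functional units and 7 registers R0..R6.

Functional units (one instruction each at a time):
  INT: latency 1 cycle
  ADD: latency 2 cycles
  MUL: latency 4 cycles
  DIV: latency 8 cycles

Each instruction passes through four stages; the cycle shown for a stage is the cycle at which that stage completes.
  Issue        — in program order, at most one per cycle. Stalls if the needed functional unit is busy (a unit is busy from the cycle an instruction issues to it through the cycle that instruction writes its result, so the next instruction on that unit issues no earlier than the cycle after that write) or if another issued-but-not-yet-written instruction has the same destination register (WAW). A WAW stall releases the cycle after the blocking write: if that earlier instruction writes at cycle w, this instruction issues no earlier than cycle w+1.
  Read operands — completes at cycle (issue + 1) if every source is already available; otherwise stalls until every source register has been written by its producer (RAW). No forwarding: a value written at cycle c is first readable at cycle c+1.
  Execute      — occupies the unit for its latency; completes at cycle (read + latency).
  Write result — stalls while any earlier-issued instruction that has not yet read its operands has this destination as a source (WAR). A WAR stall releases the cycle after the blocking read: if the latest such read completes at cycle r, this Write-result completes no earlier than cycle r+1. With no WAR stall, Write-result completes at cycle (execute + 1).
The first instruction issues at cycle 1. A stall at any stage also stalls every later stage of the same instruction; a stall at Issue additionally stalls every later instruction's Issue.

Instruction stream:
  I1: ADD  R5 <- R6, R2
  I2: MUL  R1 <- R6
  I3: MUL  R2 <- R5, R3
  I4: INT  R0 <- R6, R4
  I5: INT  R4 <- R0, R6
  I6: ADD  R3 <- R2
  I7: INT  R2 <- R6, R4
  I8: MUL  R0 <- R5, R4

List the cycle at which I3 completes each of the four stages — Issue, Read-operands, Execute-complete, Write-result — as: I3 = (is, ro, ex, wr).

[I1] 1/2/4/5
[I2] 2/3/7/8
[I3] 9/10/14/15  (struct: MUL busy until I2 writes@8)
[I4] 10/11/12/13
[I5] 14/15/16/17  (struct: INT busy until I4 writes@13)
[I6] 15/16/18/19
[I7] 18/19/20/21  (struct: INT busy until I5 writes@17)
[I8] 19/20/24/25

I3 = (9, 10, 14, 15)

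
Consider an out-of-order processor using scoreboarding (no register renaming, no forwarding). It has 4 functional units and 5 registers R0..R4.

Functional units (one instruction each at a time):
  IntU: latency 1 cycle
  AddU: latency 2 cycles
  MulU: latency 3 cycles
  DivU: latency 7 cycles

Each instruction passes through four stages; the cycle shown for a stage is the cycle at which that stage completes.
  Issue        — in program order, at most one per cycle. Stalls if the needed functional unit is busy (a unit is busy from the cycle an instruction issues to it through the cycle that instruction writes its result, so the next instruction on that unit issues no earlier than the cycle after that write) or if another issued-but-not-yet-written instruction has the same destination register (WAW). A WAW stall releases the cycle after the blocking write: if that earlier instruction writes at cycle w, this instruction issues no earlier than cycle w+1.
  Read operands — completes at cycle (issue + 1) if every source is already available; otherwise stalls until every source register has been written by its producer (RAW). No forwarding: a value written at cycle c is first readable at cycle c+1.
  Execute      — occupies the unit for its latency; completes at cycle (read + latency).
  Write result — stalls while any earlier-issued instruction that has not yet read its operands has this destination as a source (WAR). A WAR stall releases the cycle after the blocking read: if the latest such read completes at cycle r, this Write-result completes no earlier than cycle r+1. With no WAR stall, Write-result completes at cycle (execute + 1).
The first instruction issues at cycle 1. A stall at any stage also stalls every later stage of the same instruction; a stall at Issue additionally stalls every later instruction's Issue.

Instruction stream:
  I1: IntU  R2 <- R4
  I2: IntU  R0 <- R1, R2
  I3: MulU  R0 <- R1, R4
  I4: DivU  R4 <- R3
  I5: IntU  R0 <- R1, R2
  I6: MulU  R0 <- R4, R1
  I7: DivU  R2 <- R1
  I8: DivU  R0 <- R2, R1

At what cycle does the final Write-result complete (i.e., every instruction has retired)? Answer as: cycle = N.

cycle = 39

cycle 1: I1 issues→IntU
cycle 2: I1 reads
cycle 3: I1 exec-done
cycle 4: I1 writes R2
cycle 5: I2 issues→IntU
cycle 6: I2 reads
cycle 7: I2 exec-done
cycle 8: I2 writes R0
cycle 9: I3 issues→MulU
cycle 10: I3 reads, I4 issues→DivU
cycle 11: I4 reads
cycle 13: I3 exec-done
cycle 14: I3 writes R0
cycle 15: I5 issues→IntU
cycle 16: I5 reads
cycle 17: I5 exec-done
cycle 18: I4 exec-done, I5 writes R0
cycle 19: I4 writes R4, I6 issues→MulU
cycle 20: I6 reads, I7 issues→DivU
cycle 21: I7 reads
cycle 23: I6 exec-done
cycle 24: I6 writes R0
cycle 28: I7 exec-done
cycle 29: I7 writes R2
cycle 30: I8 issues→DivU
cycle 31: I8 reads
cycle 38: I8 exec-done
cycle 39: I8 writes R0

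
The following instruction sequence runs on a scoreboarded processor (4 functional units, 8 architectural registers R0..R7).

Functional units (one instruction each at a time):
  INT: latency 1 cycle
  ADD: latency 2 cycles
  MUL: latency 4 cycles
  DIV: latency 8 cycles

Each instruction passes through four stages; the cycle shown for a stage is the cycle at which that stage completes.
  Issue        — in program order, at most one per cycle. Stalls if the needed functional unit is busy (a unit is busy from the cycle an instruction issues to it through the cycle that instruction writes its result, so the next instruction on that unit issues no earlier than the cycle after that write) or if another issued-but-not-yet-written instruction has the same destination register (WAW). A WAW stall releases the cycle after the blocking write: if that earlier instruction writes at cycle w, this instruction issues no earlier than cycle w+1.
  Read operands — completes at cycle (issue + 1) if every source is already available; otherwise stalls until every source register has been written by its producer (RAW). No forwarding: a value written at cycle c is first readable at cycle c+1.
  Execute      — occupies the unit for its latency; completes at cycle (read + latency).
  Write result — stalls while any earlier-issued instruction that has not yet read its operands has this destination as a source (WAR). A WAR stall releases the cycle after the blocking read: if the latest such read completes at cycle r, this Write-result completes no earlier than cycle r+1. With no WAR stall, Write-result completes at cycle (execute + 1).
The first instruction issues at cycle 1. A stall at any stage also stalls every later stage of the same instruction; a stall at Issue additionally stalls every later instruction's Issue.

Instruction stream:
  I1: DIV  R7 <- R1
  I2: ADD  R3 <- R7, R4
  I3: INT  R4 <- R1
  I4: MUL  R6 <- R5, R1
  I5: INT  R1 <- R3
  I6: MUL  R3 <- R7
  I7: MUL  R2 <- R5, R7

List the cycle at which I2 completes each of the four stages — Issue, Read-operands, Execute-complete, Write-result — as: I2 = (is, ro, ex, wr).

  I1 | 1 | 2 | 10 | 11
  I2 | 2 | 12 | 14 | 15   RAW R7: wait I1 write@11
  I3 | 3 | 4 | 5 | 13   WAR R4: wait I2 read@12
  I4 | 4 | 5 | 9 | 10
  I5 | 14 | 16 | 17 | 18   struct: INT busy until I3 writes@13 · RAW R3: wait I2 write@15
  I6 | 16 | 17 | 21 | 22   WAW R3: wait I2 write@15
  I7 | 23 | 24 | 28 | 29   struct: MUL busy until I6 writes@22

I2 = (2, 12, 14, 15)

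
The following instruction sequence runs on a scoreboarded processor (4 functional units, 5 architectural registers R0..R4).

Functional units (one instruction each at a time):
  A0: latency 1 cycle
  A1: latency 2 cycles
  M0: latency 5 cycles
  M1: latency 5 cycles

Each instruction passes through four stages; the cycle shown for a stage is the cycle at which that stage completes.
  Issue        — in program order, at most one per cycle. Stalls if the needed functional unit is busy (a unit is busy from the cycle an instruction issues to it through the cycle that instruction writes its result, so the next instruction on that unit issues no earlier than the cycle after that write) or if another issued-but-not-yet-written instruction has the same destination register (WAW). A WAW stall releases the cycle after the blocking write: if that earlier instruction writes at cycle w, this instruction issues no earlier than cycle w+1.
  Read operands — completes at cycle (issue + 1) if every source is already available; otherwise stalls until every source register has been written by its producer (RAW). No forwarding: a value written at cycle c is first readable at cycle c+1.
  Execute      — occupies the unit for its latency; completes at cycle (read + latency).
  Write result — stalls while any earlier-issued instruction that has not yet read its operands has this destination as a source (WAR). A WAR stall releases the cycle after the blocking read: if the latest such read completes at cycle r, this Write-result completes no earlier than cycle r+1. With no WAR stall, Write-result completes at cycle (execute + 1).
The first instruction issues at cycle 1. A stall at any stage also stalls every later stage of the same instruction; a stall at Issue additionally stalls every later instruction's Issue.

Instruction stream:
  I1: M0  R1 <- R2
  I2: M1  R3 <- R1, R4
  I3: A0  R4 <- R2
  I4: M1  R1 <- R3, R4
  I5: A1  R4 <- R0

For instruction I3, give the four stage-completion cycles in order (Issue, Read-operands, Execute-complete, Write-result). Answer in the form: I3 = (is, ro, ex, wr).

1) issue 1, read 2, done 7, write 8
2) issue 2, read 9, done 14, write 15  <RAW R1: wait I1 write@8>
3) issue 3, read 4, done 5, write 10  <WAR R4: wait I2 read@9>
4) issue 16, read 17, done 22, write 23  <struct: M1 busy until I2 writes@15>
5) issue 17, read 18, done 20, write 21

I3 = (3, 4, 5, 10)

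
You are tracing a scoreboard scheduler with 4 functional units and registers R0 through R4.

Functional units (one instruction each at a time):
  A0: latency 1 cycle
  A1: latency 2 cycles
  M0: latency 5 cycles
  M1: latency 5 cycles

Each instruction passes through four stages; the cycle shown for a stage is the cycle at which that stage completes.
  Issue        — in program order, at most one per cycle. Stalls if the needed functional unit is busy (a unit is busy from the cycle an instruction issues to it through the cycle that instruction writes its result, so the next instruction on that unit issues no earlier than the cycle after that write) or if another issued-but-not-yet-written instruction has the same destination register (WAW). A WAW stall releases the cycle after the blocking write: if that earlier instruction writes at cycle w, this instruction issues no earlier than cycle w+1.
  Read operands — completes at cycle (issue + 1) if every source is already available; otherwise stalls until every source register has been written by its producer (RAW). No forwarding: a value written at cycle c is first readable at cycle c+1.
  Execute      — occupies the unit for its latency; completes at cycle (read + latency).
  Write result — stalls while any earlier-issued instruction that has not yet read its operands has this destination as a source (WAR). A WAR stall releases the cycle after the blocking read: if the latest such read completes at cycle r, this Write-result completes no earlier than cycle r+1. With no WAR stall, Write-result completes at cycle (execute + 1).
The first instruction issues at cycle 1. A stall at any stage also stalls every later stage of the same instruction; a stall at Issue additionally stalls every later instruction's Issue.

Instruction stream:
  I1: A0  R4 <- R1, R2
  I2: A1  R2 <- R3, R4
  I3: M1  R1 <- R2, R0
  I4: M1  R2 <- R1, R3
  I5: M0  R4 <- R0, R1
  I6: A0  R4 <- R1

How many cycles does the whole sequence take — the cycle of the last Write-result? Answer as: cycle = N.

cycle = 28

I1  is:1  ro:2  ex:3  wr:4
I2  is:2  ro:5  ex:7  wr:8  — RAW R4: wait I1 write@4
I3  is:3  ro:9  ex:14  wr:15  — RAW R2: wait I2 write@8
I4  is:16  ro:17  ex:22  wr:23  — struct: M1 busy until I3 writes@15
I5  is:17  ro:18  ex:23  wr:24
I6  is:25  ro:26  ex:27  wr:28  — WAW R4: wait I5 write@24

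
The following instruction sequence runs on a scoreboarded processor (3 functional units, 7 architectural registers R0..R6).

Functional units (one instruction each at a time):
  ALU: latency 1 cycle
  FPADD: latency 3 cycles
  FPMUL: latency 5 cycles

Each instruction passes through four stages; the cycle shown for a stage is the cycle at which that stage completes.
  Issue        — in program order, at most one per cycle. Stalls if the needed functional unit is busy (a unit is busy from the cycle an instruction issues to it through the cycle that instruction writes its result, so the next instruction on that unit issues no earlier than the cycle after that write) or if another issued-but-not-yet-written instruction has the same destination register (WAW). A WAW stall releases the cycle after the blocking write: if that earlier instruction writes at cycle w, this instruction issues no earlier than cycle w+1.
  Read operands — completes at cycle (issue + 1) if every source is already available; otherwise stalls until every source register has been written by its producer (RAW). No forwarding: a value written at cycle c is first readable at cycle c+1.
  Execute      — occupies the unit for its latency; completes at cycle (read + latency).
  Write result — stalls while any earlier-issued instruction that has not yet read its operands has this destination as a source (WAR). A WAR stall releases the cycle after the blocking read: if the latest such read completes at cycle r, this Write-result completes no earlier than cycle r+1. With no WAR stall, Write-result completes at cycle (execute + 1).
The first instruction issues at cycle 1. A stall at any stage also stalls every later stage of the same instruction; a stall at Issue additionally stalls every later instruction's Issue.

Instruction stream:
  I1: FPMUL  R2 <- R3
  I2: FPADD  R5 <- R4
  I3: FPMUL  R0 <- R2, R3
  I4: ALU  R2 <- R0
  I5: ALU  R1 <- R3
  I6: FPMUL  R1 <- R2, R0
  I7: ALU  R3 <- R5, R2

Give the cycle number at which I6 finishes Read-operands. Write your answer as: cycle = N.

1) issue 1, read 2, done 7, write 8
2) issue 2, read 3, done 6, write 7
3) issue 9, read 10, done 15, write 16  <struct: FPMUL busy until I1 writes@8>
4) issue 10, read 17, done 18, write 19  <RAW R0: wait I3 write@16>
5) issue 20, read 21, done 22, write 23  <struct: ALU busy until I4 writes@19>
6) issue 24, read 25, done 30, write 31  <WAW R1: wait I5 write@23>
7) issue 25, read 26, done 27, write 28

cycle = 25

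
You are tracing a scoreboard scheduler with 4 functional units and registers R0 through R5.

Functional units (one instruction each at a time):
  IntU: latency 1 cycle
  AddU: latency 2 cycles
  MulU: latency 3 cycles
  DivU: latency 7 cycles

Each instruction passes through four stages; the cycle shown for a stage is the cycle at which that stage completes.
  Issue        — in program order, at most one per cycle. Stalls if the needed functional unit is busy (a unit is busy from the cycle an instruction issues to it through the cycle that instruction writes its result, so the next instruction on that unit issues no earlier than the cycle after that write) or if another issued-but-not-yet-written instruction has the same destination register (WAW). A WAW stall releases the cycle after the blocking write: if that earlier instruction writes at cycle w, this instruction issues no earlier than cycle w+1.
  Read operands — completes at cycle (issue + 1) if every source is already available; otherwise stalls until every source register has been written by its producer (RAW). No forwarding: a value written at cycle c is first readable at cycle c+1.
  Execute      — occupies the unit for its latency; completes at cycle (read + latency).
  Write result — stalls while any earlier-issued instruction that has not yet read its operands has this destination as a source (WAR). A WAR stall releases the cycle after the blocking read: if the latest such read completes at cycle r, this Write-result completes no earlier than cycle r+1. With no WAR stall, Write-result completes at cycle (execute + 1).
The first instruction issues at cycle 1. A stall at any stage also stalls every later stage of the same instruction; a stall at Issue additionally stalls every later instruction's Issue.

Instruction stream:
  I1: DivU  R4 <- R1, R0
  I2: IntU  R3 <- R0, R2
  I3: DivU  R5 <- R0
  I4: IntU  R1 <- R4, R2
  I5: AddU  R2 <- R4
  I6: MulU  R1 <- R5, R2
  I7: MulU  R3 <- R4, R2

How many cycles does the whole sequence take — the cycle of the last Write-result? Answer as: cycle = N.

cycle = 31

cycle 1: I1 dispatched to DivU
cycle 2: I1 operands ready; I2 dispatched to IntU
cycle 3: I2 operands ready
cycle 4: I2 complete
cycle 5: R3←I2
cycle 9: I1 complete
cycle 10: R4←I1
cycle 11: I3 dispatched to DivU
cycle 12: I3 operands ready; I4 dispatched to IntU
cycle 13: I4 operands ready; I5 dispatched to AddU
cycle 14: I4 complete; I5 operands ready
cycle 15: R1←I4
cycle 16: I5 complete; I6 dispatched to MulU
cycle 17: R2←I5
cycle 19: I3 complete
cycle 20: R5←I3
cycle 21: I6 operands ready
cycle 24: I6 complete
cycle 25: R1←I6
cycle 26: I7 dispatched to MulU
cycle 27: I7 operands ready
cycle 30: I7 complete
cycle 31: R3←I7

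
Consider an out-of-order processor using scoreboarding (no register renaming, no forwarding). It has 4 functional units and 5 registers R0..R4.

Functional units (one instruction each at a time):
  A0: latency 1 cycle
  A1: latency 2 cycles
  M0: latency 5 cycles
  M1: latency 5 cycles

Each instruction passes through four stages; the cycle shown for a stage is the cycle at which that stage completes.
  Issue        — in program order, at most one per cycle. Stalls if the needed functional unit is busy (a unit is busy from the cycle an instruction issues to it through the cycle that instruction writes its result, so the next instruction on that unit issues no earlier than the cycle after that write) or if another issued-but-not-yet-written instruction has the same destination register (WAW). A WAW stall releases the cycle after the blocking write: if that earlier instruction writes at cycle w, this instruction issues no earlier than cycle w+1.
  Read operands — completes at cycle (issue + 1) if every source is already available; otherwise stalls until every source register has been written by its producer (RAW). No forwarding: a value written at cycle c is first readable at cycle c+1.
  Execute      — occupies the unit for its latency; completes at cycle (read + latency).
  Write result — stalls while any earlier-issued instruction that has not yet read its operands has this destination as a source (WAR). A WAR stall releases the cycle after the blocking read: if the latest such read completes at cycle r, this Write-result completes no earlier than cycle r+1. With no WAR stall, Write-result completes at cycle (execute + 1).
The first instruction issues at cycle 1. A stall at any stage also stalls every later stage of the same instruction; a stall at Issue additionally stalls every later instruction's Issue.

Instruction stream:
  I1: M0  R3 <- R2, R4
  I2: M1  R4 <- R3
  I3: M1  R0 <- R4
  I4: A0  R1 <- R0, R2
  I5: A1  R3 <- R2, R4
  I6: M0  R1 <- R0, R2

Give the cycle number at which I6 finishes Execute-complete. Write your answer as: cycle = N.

cycle = 33

t=1  I1→M0
t=2  I1 RO; I2→M1
t=7  I1 EX
t=8  I1 WR R3
t=9  I2 RO
t=14  I2 EX
t=15  I2 WR R4
t=16  I3→M1
t=17  I3 RO; I4→A0
t=18  I5→A1
t=19  I5 RO
t=21  I5 EX
t=22  I3 EX; I5 WR R3
t=23  I3 WR R0
t=24  I4 RO
t=25  I4 EX
t=26  I4 WR R1
t=27  I6→M0
t=28  I6 RO
t=33  I6 EX
t=34  I6 WR R1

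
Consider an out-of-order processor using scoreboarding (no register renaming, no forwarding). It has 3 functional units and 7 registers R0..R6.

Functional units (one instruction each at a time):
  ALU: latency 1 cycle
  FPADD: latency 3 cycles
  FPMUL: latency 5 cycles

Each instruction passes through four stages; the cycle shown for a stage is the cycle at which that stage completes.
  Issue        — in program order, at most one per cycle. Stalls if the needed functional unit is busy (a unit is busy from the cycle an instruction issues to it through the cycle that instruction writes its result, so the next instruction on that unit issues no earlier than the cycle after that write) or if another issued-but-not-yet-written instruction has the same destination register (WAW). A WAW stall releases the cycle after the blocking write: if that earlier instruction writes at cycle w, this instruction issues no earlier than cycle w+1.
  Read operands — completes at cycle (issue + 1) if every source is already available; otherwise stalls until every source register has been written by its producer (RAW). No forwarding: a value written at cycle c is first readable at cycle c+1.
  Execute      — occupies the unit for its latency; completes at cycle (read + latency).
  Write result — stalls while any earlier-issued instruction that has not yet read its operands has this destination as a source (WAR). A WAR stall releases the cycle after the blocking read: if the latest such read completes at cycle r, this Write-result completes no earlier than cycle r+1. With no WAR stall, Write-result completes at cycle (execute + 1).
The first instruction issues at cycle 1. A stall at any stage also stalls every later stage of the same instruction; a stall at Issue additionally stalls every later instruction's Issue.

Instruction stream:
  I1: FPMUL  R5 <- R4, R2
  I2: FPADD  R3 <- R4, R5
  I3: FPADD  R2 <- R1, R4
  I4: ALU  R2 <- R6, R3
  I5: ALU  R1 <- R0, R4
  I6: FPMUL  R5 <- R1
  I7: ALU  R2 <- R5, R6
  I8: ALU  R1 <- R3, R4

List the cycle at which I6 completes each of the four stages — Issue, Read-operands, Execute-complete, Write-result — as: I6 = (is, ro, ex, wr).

  I1 | 1 | 2 | 7 | 8
  I2 | 2 | 9 | 12 | 13   RAW R5: wait I1 write@8
  I3 | 14 | 15 | 18 | 19   struct: FPADD busy until I2 writes@13
  I4 | 20 | 21 | 22 | 23   WAW R2: wait I3 write@19
  I5 | 24 | 25 | 26 | 27   struct: ALU busy until I4 writes@23
  I6 | 25 | 28 | 33 | 34   RAW R1: wait I5 write@27
  I7 | 28 | 35 | 36 | 37   struct: ALU busy until I5 writes@27 · RAW R5: wait I6 write@34
  I8 | 38 | 39 | 40 | 41   struct: ALU busy until I7 writes@37

I6 = (25, 28, 33, 34)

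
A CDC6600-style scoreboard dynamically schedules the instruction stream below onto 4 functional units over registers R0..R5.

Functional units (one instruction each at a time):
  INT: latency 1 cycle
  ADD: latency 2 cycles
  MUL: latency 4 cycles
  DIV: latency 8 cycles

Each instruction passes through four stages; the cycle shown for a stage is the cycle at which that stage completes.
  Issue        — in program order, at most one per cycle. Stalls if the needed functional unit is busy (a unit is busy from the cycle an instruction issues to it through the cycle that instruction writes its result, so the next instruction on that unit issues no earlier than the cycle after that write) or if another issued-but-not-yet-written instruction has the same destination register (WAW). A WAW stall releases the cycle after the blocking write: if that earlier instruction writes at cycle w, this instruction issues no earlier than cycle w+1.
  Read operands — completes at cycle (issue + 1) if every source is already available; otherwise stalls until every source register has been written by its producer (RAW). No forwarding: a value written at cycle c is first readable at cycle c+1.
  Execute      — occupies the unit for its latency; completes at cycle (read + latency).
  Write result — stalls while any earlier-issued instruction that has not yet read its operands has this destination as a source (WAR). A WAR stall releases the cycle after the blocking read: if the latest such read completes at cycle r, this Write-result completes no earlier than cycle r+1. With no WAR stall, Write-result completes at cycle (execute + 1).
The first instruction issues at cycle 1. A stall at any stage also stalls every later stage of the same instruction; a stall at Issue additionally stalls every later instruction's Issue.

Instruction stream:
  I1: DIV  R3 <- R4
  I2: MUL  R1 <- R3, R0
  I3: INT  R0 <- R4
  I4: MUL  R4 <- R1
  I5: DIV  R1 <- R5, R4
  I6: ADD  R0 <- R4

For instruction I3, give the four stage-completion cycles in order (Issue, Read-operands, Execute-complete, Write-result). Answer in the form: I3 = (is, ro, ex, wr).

t=1  I1→DIV
t=2  I1 RO, I2→MUL
t=3  I3→INT
t=4  I3 RO
t=5  I3 EX
t=10  I1 EX
t=11  I1 WR R3
t=12  I2 RO
t=13  I3 WR R0
t=16  I2 EX
t=17  I2 WR R1
t=18  I4→MUL
t=19  I4 RO, I5→DIV
t=20  I6→ADD
t=23  I4 EX
t=24  I4 WR R4
t=25  I5 RO, I6 RO
t=27  I6 EX
t=28  I6 WR R0
t=33  I5 EX
t=34  I5 WR R1

I3 = (3, 4, 5, 13)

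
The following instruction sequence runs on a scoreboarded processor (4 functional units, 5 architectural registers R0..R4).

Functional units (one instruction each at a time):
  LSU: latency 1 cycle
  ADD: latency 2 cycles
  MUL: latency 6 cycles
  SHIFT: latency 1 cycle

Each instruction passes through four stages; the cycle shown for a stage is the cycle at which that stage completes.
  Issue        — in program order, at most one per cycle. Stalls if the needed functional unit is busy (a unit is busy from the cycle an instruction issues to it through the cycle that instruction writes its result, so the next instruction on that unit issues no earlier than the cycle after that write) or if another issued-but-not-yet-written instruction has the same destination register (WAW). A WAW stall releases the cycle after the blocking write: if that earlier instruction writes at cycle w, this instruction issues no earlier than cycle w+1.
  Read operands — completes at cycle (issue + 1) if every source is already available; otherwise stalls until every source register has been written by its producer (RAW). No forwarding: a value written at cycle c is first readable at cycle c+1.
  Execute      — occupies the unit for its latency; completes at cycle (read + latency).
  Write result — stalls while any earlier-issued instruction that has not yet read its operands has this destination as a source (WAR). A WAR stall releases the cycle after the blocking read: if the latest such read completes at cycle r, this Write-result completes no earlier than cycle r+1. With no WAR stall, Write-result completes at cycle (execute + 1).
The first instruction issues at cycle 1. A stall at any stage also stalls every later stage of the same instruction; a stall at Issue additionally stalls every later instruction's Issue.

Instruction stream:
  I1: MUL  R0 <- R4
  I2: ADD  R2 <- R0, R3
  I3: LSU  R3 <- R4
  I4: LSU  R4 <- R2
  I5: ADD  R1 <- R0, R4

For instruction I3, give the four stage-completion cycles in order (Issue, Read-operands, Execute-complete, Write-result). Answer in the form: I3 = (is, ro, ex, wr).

[1] I1 dispatched to MUL
[2] I1 operands ready; I2 dispatched to ADD
[3] I3 dispatched to LSU
[4] I3 operands ready
[5] I3 complete
[8] I1 complete
[9] R0←I1
[10] I2 operands ready
[11] R3←I3
[12] I2 complete; I4 dispatched to LSU
[13] R2←I2
[14] I4 operands ready; I5 dispatched to ADD
[15] I4 complete
[16] R4←I4
[17] I5 operands ready
[19] I5 complete
[20] R1←I5

I3 = (3, 4, 5, 11)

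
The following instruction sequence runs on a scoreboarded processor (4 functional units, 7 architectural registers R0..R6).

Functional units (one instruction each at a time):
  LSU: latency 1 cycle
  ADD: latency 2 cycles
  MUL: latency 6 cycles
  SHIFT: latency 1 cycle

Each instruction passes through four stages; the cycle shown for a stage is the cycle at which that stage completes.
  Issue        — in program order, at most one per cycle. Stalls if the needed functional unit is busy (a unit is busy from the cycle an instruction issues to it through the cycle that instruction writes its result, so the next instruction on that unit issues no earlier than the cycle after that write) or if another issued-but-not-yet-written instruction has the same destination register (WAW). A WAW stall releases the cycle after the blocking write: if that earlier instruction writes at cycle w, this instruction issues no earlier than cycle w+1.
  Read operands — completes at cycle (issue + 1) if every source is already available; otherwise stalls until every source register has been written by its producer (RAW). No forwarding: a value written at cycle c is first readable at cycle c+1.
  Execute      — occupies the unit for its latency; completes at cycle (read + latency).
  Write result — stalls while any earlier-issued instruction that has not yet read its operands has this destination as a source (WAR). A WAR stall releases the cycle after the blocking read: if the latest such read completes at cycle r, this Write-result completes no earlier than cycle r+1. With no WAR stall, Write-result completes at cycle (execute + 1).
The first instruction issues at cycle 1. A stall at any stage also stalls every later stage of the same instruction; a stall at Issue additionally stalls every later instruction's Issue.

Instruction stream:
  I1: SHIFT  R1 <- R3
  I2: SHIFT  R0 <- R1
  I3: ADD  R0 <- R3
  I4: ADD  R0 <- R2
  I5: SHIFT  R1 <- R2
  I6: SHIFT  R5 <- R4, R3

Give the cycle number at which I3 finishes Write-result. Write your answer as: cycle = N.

[I1] 1/2/3/4
[I2] 5/6/7/8  (struct: SHIFT busy until I1 writes@4)
[I3] 9/10/12/13  (WAW R0: wait I2 write@8)
[I4] 14/15/17/18  (struct: ADD busy until I3 writes@13)
[I5] 15/16/17/18
[I6] 19/20/21/22  (struct: SHIFT busy until I5 writes@18)

cycle = 13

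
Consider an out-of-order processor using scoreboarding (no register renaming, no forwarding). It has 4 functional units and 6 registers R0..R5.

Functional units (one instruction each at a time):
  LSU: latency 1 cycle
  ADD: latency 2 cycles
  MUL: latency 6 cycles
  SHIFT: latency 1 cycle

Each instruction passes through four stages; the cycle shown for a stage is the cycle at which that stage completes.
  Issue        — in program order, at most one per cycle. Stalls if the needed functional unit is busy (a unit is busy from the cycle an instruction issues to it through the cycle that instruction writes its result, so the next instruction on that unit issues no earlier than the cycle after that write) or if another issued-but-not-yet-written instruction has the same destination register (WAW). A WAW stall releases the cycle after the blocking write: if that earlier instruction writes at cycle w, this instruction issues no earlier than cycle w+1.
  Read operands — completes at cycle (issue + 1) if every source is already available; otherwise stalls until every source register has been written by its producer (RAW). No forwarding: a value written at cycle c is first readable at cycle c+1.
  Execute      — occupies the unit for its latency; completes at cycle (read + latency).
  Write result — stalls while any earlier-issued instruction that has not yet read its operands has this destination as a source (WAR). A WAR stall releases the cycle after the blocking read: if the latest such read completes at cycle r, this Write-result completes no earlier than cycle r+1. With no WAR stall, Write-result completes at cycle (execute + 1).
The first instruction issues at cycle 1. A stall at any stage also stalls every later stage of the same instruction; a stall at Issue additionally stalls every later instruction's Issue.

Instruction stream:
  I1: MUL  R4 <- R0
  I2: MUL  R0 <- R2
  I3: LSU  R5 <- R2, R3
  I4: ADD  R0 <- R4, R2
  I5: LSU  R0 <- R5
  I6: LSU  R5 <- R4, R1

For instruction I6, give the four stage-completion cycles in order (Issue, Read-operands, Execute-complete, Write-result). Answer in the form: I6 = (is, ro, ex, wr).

I6 = (28, 29, 30, 31)

1) issue 1, read 2, done 8, write 9
2) issue 10, read 11, done 17, write 18  <struct: MUL busy until I1 writes@9>
3) issue 11, read 12, done 13, write 14
4) issue 19, read 20, done 22, write 23  <WAW R0: wait I2 write@18>
5) issue 24, read 25, done 26, write 27  <WAW R0: wait I4 write@23>
6) issue 28, read 29, done 30, write 31  <struct: LSU busy until I5 writes@27>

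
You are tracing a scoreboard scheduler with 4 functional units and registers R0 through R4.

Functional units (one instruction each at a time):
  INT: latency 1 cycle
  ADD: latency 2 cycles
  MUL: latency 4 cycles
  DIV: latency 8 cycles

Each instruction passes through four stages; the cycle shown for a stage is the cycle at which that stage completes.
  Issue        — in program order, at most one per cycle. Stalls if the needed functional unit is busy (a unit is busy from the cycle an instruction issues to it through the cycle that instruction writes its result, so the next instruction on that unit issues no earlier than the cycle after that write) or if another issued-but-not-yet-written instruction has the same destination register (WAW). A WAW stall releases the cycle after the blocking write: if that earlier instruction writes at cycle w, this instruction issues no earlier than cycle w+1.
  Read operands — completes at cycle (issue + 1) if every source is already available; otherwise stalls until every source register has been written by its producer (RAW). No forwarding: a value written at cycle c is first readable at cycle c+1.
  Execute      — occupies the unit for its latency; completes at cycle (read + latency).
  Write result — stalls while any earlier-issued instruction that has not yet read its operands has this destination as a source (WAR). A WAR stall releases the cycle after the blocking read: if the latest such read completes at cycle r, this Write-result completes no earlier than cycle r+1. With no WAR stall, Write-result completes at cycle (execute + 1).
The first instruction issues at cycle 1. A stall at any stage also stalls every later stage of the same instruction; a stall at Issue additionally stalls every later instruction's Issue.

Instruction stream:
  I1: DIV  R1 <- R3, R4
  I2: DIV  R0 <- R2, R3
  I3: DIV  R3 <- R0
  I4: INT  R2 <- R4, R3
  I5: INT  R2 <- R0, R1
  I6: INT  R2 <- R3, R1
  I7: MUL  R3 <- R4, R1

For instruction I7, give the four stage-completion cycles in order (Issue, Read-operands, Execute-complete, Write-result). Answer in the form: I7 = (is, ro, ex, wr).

I7 = (42, 43, 47, 48)

I1: IS=1 RO=2 EX=10 WR=11
I2: IS=12 RO=13 EX=21 WR=22  [struct: DIV busy until I1 writes@11]
I3: IS=23 RO=24 EX=32 WR=33  [struct: DIV busy until I2 writes@22]
I4: IS=24 RO=34 EX=35 WR=36  [RAW R3: wait I3 write@33]
I5: IS=37 RO=38 EX=39 WR=40  [struct: INT busy until I4 writes@36]
I6: IS=41 RO=42 EX=43 WR=44  [struct: INT busy until I5 writes@40]
I7: IS=42 RO=43 EX=47 WR=48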